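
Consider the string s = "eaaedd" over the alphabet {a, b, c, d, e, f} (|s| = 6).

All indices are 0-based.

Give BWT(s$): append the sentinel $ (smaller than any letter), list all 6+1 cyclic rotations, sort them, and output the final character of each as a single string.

deade$a

rank  rotation last
    0  $eaaedd  d
    1  aaedd$e  e
    2  aedd$ea  a
    3  d$eaaed  d
    4  dd$eaae  e
    5  eaaedd$  $
    6  edd$eaa  a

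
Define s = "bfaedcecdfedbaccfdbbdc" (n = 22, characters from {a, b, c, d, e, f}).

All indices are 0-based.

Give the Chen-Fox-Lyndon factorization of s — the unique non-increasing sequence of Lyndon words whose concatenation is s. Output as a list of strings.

emit factor 1: 'bf' (i=0, period=2)
emit factor 2: 'aedcecdfedb' (i=2, period=11)
emit factor 3: 'accfdbbdc' (i=13, period=9)

["bf", "aedcecdfedb", "accfdbbdc"]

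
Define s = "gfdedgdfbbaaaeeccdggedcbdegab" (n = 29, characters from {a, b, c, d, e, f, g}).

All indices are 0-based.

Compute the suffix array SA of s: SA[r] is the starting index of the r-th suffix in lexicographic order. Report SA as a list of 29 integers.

[10, 11, 27, 12, 28, 9, 8, 23, 22, 15, 16, 21, 2, 24, 6, 4, 17, 14, 20, 3, 13, 25, 7, 1, 26, 5, 19, 0, 18]

rank→(start, suffix):
  0 → (10, 'aaaeeccdggedcbdegab')
  1 → (11, 'aaeeccdggedcbdegab')
  2 → (27, 'ab')
  3 → (12, 'aeeccdggedcbdegab')
  4 → (28, 'b')
  5 → (9, 'baaaeeccdggedcbdegab')
  6 → (8, 'bbaaaeeccdggedcbdegab')
  7 → (23, 'bdegab')
  8 → (22, 'cbdegab')
  9 → (15, 'ccdggedcbdegab')
  10 → (16, 'cdggedcbdegab')
  11 → (21, 'dcbdegab')
  12 → (2, 'dedgdfbbaaaeeccdggedcbdegab')
  13 → (24, 'degab')
  14 → (6, 'dfbbaaaeeccdggedcbdegab')
  15 → (4, 'dgdfbbaaaeeccdggedcbdegab')
  16 → (17, 'dggedcbdegab')
  17 → (14, 'eccdggedcbdegab')
  18 → (20, 'edcbdegab')
  19 → (3, 'edgdfbbaaaeeccdggedcbdegab')
  20 → (13, 'eeccdggedcbdegab')
  21 → (25, 'egab')
  22 → (7, 'fbbaaaeeccdggedcbdegab')
  23 → (1, 'fdedgdfbbaaaeeccdggedcbdegab')
  24 → (26, 'gab')
  25 → (5, 'gdfbbaaaeeccdggedcbdegab')
  26 → (19, 'gedcbdegab')
  27 → (0, 'gfdedgdfbbaaaeeccdggedcbdegab')
  28 → (18, 'ggedcbdegab')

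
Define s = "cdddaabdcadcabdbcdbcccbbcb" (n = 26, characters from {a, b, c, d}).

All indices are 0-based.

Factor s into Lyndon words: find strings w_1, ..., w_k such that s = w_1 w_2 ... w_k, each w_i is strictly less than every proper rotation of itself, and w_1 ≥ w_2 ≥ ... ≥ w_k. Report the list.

emit factor 1: 'cddd' (i=0, period=4)
emit factor 2: 'aabdcadcabdbcdbcccbbcb' (i=4, period=22)

["cddd", "aabdcadcabdbcdbcccbbcb"]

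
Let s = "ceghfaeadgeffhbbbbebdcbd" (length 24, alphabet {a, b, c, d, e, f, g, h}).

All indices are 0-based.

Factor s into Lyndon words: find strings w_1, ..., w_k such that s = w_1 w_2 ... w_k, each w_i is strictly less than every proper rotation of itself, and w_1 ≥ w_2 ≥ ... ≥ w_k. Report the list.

emit factor 1: 'ceghf' (i=0, period=5)
emit factor 2: 'ae' (i=5, period=2)
emit factor 3: 'adgeffhbbbbebdcbd' (i=7, period=17)

["ceghf", "ae", "adgeffhbbbbebdcbd"]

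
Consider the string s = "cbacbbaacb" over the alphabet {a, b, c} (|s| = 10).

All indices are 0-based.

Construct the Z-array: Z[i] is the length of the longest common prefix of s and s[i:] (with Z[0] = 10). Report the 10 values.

[10, 0, 0, 2, 0, 0, 0, 0, 2, 0]

Z[0]=10
i=1: i≥r, start 0; Z[1]=0
i=2: i≥r, start 0; Z[2]=0
i=3: i≥r, start 0; Z[3]=2 grow→box=[3,5)
i=4: min(r-i=1, Z[1]=0)=0; Z[4]=0
i=5: i≥r, start 0; Z[5]=0
i=6: i≥r, start 0; Z[6]=0
i=7: i≥r, start 0; Z[7]=0
i=8: i≥r, start 0; Z[8]=2 grow→box=[8,10)
i=9: min(r-i=1, Z[1]=0)=0; Z[9]=0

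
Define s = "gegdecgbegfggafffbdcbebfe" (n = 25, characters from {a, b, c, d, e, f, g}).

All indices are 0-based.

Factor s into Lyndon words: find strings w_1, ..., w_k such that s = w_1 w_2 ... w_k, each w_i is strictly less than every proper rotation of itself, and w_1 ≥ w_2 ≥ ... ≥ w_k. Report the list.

emit factor 1: 'g' (i=0, period=1)
emit factor 2: 'eg' (i=1, period=2)
emit factor 3: 'de' (i=3, period=2)
emit factor 4: 'cg' (i=5, period=2)
emit factor 5: 'begfgg' (i=7, period=6)
emit factor 6: 'afffbdcbebfe' (i=13, period=12)

["g", "eg", "de", "cg", "begfgg", "afffbdcbebfe"]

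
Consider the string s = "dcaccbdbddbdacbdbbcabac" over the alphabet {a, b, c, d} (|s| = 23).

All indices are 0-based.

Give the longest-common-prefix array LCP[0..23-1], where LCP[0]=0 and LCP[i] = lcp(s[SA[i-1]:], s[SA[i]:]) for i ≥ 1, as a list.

sorted suffixes:
  #0 SA[0]=19  'abac'
  #1 SA[1]=21  'ac'
  #2 SA[2]=12  'acbdbbcabac'
  #3 SA[3]=2  'accbdbddbdacbdbbcabac'
  #4 SA[4]=20  'bac'
  #5 SA[5]=16  'bbcabac'
  #6 SA[6]=17  'bcabac'
  #7 SA[7]=10  'bdacbdbbcabac'
  #8 SA[8]=14  'bdbbcabac'
  #9 SA[9]=5  'bdbddbdacbdbbcabac'
  #10 SA[10]=7  'bddbdacbdbbcabac'
  #11 SA[11]=22  'c'
  #12 SA[12]=18  'cabac'
  #13 SA[13]=1  'caccbdbddbdacbdbbcabac'
  #14 SA[14]=13  'cbdbbcabac'
  #15 SA[15]=4  'cbdbddbdacbdbbcabac'
  #16 SA[16]=3  'ccbdbddbdacbdbbcabac'
  #17 SA[17]=11  'dacbdbbcabac'
  #18 SA[18]=15  'dbbcabac'
  #19 SA[19]=9  'dbdacbdbbcabac'
  #20 SA[20]=6  'dbddbdacbdbbcabac'
  #21 SA[21]=0  'dcaccbdbddbdacbdbbcabac'
  #22 SA[22]=8  'ddbdacbdbbcabac'

SA = [19, 21, 12, 2, 20, 16, 17, 10, 14, 5, 7, 22, 18, 1, 13, 4, 3, 11, 15, 9, 6, 0, 8]
i: (SA[i-1],SA[i]) lcp shared
  1: (19,21) 1 'a'
  2: (21,12) 2 'ac'
  3: (12,2) 2 'ac'
  4: (2,20) 0 ''
  5: (20,16) 1 'b'
  6: (16,17) 1 'b'
  7: (17,10) 1 'b'
  8: (10,14) 2 'bd'
  9: (14,5) 3 'bdb'
  10: (5,7) 2 'bd'
  11: (7,22) 0 ''
  12: (22,18) 1 'c'
  13: (18,1) 2 'ca'
  14: (1,13) 1 'c'
  15: (13,4) 4 'cbdb'
  16: (4,3) 1 'c'
  17: (3,11) 0 ''
  18: (11,15) 1 'd'
  19: (15,9) 2 'db'
  20: (9,6) 3 'dbd'
  21: (6,0) 1 'd'
  22: (0,8) 1 'd'

[0, 1, 2, 2, 0, 1, 1, 1, 2, 3, 2, 0, 1, 2, 1, 4, 1, 0, 1, 2, 3, 1, 1]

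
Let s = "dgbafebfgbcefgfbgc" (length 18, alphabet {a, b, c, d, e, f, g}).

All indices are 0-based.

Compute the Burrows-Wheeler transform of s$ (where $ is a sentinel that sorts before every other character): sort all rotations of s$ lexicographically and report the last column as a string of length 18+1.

cbggefgb$fcgabedfbf

rank  rotation             last
    0  $dgbafebfgbcefgfbgc  c
    1  afebfgbcefgfbgc$dgb  b
    2  bafebfgbcefgfbgc$dg  g
    3  bcefgfbgc$dgbafebfg  g
    4  bfgbcefgfbgc$dgbafe  e
    5  bgc$dgbafebfgbcefgf  f
    6  c$dgbafebfgbcefgfbg  g
    7  cefgfbgc$dgbafebfgb  b
    8  dgbafebfgbcefgfbgc$  $
    9  ebfgbcefgfbgc$dgbaf  f
   10  efgfbgc$dgbafebfgbc  c
   11  fbgc$dgbafebfgbcefg  g
   12  febfgbcefgfbgc$dgba  a
   13  fgbcefgfbgc$dgbafeb  b
   14  fgfbgc$dgbafebfgbce  e
   15  gbafebfgbcefgfbgc$d  d
   16  gbcefgfbgc$dgbafebf  f
   17  gc$dgbafebfgbcefgfb  b
   18  gfbgc$dgbafebfgbcef  f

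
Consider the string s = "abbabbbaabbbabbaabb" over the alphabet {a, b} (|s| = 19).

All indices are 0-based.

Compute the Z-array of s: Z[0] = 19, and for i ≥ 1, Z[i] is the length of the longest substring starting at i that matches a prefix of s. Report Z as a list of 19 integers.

[19, 0, 0, 3, 0, 0, 0, 1, 3, 0, 0, 0, 4, 0, 0, 1, 3, 0, 0]

Z[0]=19
i=1: fresh scan; Z[1]=0
i=2: fresh scan; Z[2]=0
i=3: fresh scan; Z[3]=3 extend→box=[3,6)
i=4: min(r-i=2, Z[1]=0)=0; Z[4]=0
i=5: min(r-i=1, Z[2]=0)=0; Z[5]=0
i=6: fresh scan; Z[6]=0
i=7: fresh scan; Z[7]=1 extend→box=[7,8)
i=8: fresh scan; Z[8]=3 extend→box=[8,11)
i=9: min(r-i=2, Z[1]=0)=0; Z[9]=0
i=10: min(r-i=1, Z[2]=0)=0; Z[10]=0
i=11: fresh scan; Z[11]=0
i=12: fresh scan; Z[12]=4 extend→box=[12,16)
i=13: min(r-i=3, Z[1]=0)=0; Z[13]=0
i=14: min(r-i=2, Z[2]=0)=0; Z[14]=0
i=15: min(r-i=1, Z[3]=3)=1; Z[15]=1
i=16: fresh scan; Z[16]=3 extend→box=[16,19)
i=17: min(r-i=2, Z[1]=0)=0; Z[17]=0
i=18: min(r-i=1, Z[2]=0)=0; Z[18]=0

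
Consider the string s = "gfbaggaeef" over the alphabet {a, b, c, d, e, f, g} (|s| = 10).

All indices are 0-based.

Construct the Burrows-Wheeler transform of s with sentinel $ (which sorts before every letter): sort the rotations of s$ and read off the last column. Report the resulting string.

fgbfaeegg$a

rank  rotation     last
    0  $gfbaggaeef  f
    1  aeef$gfbagg  g
    2  aggaeef$gfb  b
    3  baggaeef$gf  f
    4  eef$gfbagga  a
    5  ef$gfbaggae  e
    6  f$gfbaggaee  e
    7  fbaggaeef$g  g
    8  gaeef$gfbag  g
    9  gfbaggaeef$  $
   10  ggaeef$gfba  a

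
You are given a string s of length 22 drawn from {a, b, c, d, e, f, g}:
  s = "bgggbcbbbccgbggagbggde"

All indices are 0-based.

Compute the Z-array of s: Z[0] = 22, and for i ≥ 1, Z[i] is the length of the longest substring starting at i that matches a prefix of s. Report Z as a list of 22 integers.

Z[0]=22
i=1: i≥r, start 0; Z[1]=0
i=2: i≥r, start 0; Z[2]=0
i=3: i≥r, start 0; Z[3]=0
i=4: i≥r, start 0; Z[4]=1 grow→box=[4,5)
i=5: i≥r, start 0; Z[5]=0
i=6: i≥r, start 0; Z[6]=1 grow→box=[6,7)
i=7: i≥r, start 0; Z[7]=1 grow→box=[7,8)
i=8: i≥r, start 0; Z[8]=1 grow→box=[8,9)
i=9: i≥r, start 0; Z[9]=0
i=10: i≥r, start 0; Z[10]=0
i=11: i≥r, start 0; Z[11]=0
i=12: i≥r, start 0; Z[12]=3 grow→box=[12,15)
i=13: min(r-i=2, Z[1]=0)=0; Z[13]=0
i=14: min(r-i=1, Z[2]=0)=0; Z[14]=0
i=15: i≥r, start 0; Z[15]=0
i=16: i≥r, start 0; Z[16]=0
i=17: i≥r, start 0; Z[17]=3 grow→box=[17,20)
i=18: min(r-i=2, Z[1]=0)=0; Z[18]=0
i=19: min(r-i=1, Z[2]=0)=0; Z[19]=0
i=20: i≥r, start 0; Z[20]=0
i=21: i≥r, start 0; Z[21]=0

[22, 0, 0, 0, 1, 0, 1, 1, 1, 0, 0, 0, 3, 0, 0, 0, 0, 3, 0, 0, 0, 0]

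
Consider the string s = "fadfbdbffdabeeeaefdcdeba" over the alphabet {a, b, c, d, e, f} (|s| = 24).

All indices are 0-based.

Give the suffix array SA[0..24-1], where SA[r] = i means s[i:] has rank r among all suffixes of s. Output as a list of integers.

[23, 10, 1, 15, 22, 4, 11, 6, 19, 9, 5, 18, 20, 2, 14, 21, 13, 12, 16, 0, 3, 8, 17, 7]

rank | idx | suffix
   0 |  23 | a
   1 |  10 | abeeeaefdcdeba
   2 |   1 | adfbdbffdabeeeaefdcdeba
   3 |  15 | aefdcdeba
   4 |  22 | ba
   5 |   4 | bdbffdabeeeaefdcdeba
   6 |  11 | beeeaefdcdeba
   7 |   6 | bffdabeeeaefdcdeba
   8 |  19 | cdeba
   9 |   9 | dabeeeaefdcdeba
  10 |   5 | dbffdabeeeaefdcdeba
  11 |  18 | dcdeba
  12 |  20 | deba
  13 |   2 | dfbdbffdabeeeaefdcdeba
  14 |  14 | eaefdcdeba
  15 |  21 | eba
  16 |  13 | eeaefdcdeba
  17 |  12 | eeeaefdcdeba
  18 |  16 | efdcdeba
  19 |   0 | fadfbdbffdabeeeaefdcdeba
  20 |   3 | fbdbffdabeeeaefdcdeba
  21 |   8 | fdabeeeaefdcdeba
  22 |  17 | fdcdeba
  23 |   7 | ffdabeeeaefdcdeba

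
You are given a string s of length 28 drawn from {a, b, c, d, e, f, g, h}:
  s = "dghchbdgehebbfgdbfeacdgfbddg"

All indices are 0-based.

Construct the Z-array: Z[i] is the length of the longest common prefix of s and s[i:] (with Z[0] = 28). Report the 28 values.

Z[0]=28
i=1: i≥r, start 0; Z[1]=0
i=2: i≥r, start 0; Z[2]=0
i=3: i≥r, start 0; Z[3]=0
i=4: i≥r, start 0; Z[4]=0
i=5: i≥r, start 0; Z[5]=0
i=6: i≥r, start 0; Z[6]=2 scan→box=[6,8)
i=7: min(r-i=1, Z[1]=0)=0; Z[7]=0
i=8: i≥r, start 0; Z[8]=0
i=9: i≥r, start 0; Z[9]=0
i=10: i≥r, start 0; Z[10]=0
i=11: i≥r, start 0; Z[11]=0
i=12: i≥r, start 0; Z[12]=0
i=13: i≥r, start 0; Z[13]=0
i=14: i≥r, start 0; Z[14]=0
i=15: i≥r, start 0; Z[15]=1 scan→box=[15,16)
i=16: i≥r, start 0; Z[16]=0
i=17: i≥r, start 0; Z[17]=0
i=18: i≥r, start 0; Z[18]=0
i=19: i≥r, start 0; Z[19]=0
i=20: i≥r, start 0; Z[20]=0
i=21: i≥r, start 0; Z[21]=2 scan→box=[21,23)
i=22: min(r-i=1, Z[1]=0)=0; Z[22]=0
i=23: i≥r, start 0; Z[23]=0
i=24: i≥r, start 0; Z[24]=0
i=25: i≥r, start 0; Z[25]=1 scan→box=[25,26)
i=26: i≥r, start 0; Z[26]=2 scan→box=[26,28)
i=27: min(r-i=1, Z[1]=0)=0; Z[27]=0

[28, 0, 0, 0, 0, 0, 2, 0, 0, 0, 0, 0, 0, 0, 0, 1, 0, 0, 0, 0, 0, 2, 0, 0, 0, 1, 2, 0]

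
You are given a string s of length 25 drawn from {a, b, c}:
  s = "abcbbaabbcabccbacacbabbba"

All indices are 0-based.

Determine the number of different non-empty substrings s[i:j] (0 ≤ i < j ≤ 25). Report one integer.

284

rank | idx | suffix
   0 |  24 | a
   1 |   5 | aabbcabccbacacbabbba
   2 |  20 | abbba
   3 |   6 | abbcabccbacacbabbba
   4 |   0 | abcbbaabbcabccbacacbabbba
   5 |  10 | abccbacacbabbba
   6 |  15 | acacbabbba
   7 |  17 | acbabbba
   8 |  23 | ba
   9 |   4 | baabbcabccbacacbabbba
  10 |  19 | babbba
  11 |  14 | bacacbabbba
  12 |  22 | bba
  13 |   3 | bbaabbcabccbacacbabbba
  14 |  21 | bbba
  15 |   7 | bbcabccbacacbabbba
  16 |   8 | bcabccbacacbabbba
  17 |   1 | bcbbaabbcabccbacacbabbba
  18 |  11 | bccbacacbabbba
  19 |   9 | cabccbacacbabbba
  20 |  16 | cacbabbba
  21 |  18 | cbabbba
  22 |  13 | cbacacbabbba
  23 |   2 | cbbaabbcabccbacacbabbba
  24 |  12 | ccbacacbabbba

SA = [24, 5, 20, 6, 0, 10, 15, 17, 23, 4, 19, 14, 22, 3, 21, 7, 8, 1, 11, 9, 16, 18, 13, 2, 12]
rank  pair      lcp
   1  s[24:],s[5:]  1  'a'
   2  s[5:],s[20:]  1  'a'
   3  s[20:],s[6:]  3  'abb'
   4  s[6:],s[0:]  2  'ab'
   5  s[0:],s[10:]  3  'abc'
   6  s[10:],s[15:]  1  'a'
   7  s[15:],s[17:]  2  'ac'
   8  s[17:],s[23:]  0  ''
   9  s[23:],s[4:]  2  'ba'
  10  s[4:],s[19:]  2  'ba'
  11  s[19:],s[14:]  2  'ba'
  12  s[14:],s[22:]  1  'b'
  13  s[22:],s[3:]  3  'bba'
  14  s[3:],s[21:]  2  'bb'
  15  s[21:],s[7:]  2  'bb'
  16  s[7:],s[8:]  1  'b'
  17  s[8:],s[1:]  2  'bc'
  18  s[1:],s[11:]  2  'bc'
  19  s[11:],s[9:]  0  ''
  20  s[9:],s[16:]  2  'ca'
  21  s[16:],s[18:]  1  'c'
  22  s[18:],s[13:]  3  'cba'
  23  s[13:],s[2:]  2  'cb'
  24  s[2:],s[12:]  1  'c'

n(n+1)/2 = 25·26/2 = 325
Σ LCP = 0 + 1 + 1 + 3 + 2 + 3 + 1 + 2 + 0 + 2 + 2 + 2 + 1 + 3 + 2 + 2 + 1 + 2 + 2 + 0 + 2 + 1 + 3 + 2 + 1 = 41
distinct = 325 − 41 = 284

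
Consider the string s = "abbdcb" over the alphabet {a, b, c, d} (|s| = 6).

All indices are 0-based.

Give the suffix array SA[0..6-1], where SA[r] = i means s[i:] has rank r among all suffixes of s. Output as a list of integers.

[0, 5, 1, 2, 4, 3]

rank→(start, suffix):
  0 → (0, 'abbdcb')
  1 → (5, 'b')
  2 → (1, 'bbdcb')
  3 → (2, 'bdcb')
  4 → (4, 'cb')
  5 → (3, 'dcb')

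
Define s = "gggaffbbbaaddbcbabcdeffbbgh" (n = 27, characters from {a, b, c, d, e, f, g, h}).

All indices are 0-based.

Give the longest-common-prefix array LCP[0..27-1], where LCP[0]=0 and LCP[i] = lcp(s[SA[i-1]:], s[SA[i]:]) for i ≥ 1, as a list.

[0, 1, 1, 1, 0, 2, 1, 2, 2, 1, 2, 1, 0, 1, 0, 1, 1, 0, 0, 3, 1, 4, 0, 1, 2, 1, 0]

sorted suffixes:
  #0 SA[0]=9  'aaddbcbabcdeffbbgh'
  #1 SA[1]=16  'abcdeffbbgh'
  #2 SA[2]=10  'addbcbabcdeffbbgh'
  #3 SA[3]=3  'affbbbaaddbcbabcdeffbbgh'
  #4 SA[4]=8  'baaddbcbabcdeffbbgh'
  #5 SA[5]=15  'babcdeffbbgh'
  #6 SA[6]=7  'bbaaddbcbabcdeffbbgh'
  #7 SA[7]=6  'bbbaaddbcbabcdeffbbgh'
  #8 SA[8]=23  'bbgh'
  #9 SA[9]=13  'bcbabcdeffbbgh'
  #10 SA[10]=17  'bcdeffbbgh'
  #11 SA[11]=24  'bgh'
  #12 SA[12]=14  'cbabcdeffbbgh'
  #13 SA[13]=18  'cdeffbbgh'
  #14 SA[14]=12  'dbcbabcdeffbbgh'
  #15 SA[15]=11  'ddbcbabcdeffbbgh'
  #16 SA[16]=19  'deffbbgh'
  #17 SA[17]=20  'effbbgh'
  #18 SA[18]=5  'fbbbaaddbcbabcdeffbbgh'
  #19 SA[19]=22  'fbbgh'
  #20 SA[20]=4  'ffbbbaaddbcbabcdeffbbgh'
  #21 SA[21]=21  'ffbbgh'
  #22 SA[22]=2  'gaffbbbaaddbcbabcdeffbbgh'
  #23 SA[23]=1  'ggaffbbbaaddbcbabcdeffbbgh'
  #24 SA[24]=0  'gggaffbbbaaddbcbabcdeffbbgh'
  #25 SA[25]=25  'gh'
  #26 SA[26]=26  'h'

SA = [9, 16, 10, 3, 8, 15, 7, 6, 23, 13, 17, 24, 14, 18, 12, 11, 19, 20, 5, 22, 4, 21, 2, 1, 0, 25, 26]
[i] adj suffixes → lcp
  [1] 9/16 → 1 ('a')
  [2] 16/10 → 1 ('a')
  [3] 10/3 → 1 ('a')
  [4] 3/8 → 0 ('')
  [5] 8/15 → 2 ('ba')
  [6] 15/7 → 1 ('b')
  [7] 7/6 → 2 ('bb')
  [8] 6/23 → 2 ('bb')
  [9] 23/13 → 1 ('b')
  [10] 13/17 → 2 ('bc')
  [11] 17/24 → 1 ('b')
  [12] 24/14 → 0 ('')
  [13] 14/18 → 1 ('c')
  [14] 18/12 → 0 ('')
  [15] 12/11 → 1 ('d')
  [16] 11/19 → 1 ('d')
  [17] 19/20 → 0 ('')
  [18] 20/5 → 0 ('')
  [19] 5/22 → 3 ('fbb')
  [20] 22/4 → 1 ('f')
  [21] 4/21 → 4 ('ffbb')
  [22] 21/2 → 0 ('')
  [23] 2/1 → 1 ('g')
  [24] 1/0 → 2 ('gg')
  [25] 0/25 → 1 ('g')
  [26] 25/26 → 0 ('')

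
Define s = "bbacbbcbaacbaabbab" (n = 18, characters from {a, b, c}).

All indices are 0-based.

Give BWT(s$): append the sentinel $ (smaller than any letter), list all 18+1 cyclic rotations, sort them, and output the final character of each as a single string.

rank  rotation             last
    0  $bbacbbcbaacbaabbab  b
    1  aabbab$bbacbbcbaacb  b
    2  aacbaabbab$bbacbbcb  b
    3  ab$bbacbbcbaacbaabb  b
    4  abbab$bbacbbcbaacba  a
    5  acbaabbab$bbacbbcba  a
    6  acbbcbaacbaabbab$bb  b
    7  b$bbacbbcbaacbaabba  a
    8  baabbab$bbacbbcbaac  c
    9  baacbaabbab$bbacbbc  c
   10  bab$bbacbbcbaacbaab  b
   11  bacbbcbaacbaabbab$b  b
   12  bbab$bbacbbcbaacbaa  a
   13  bbacbbcbaacbaabbab$  $
   14  bbcbaacbaabbab$bbac  c
   15  bcbaacbaabbab$bbacb  b
   16  cbaabbab$bbacbbcbaa  a
   17  cbaacbaabbab$bbacbb  b
   18  cbbcbaacbaabbab$bba  a

bbbbaabaccbba$cbaba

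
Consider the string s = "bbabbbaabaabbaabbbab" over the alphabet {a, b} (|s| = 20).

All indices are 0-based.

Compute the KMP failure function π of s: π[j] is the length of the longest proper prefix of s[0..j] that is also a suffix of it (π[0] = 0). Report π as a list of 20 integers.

[0, 1, 0, 1, 2, 2, 3, 0, 1, 0, 0, 1, 2, 3, 0, 1, 2, 2, 3, 4]

π[0] = 0
j=1 s[j]='b': π[1]=1 (border 'b')
j=2 s[j]='a': k: 1→0; π[2]=0 (border '')
j=3 s[j]='b': π[3]=1 (border 'b')
j=4 s[j]='b': π[4]=2 (border 'bb')
j=5 s[j]='b': k: 2→1; π[5]=2 (border 'bb')
j=6 s[j]='a': π[6]=3 (border 'bba')
j=7 s[j]='a': k: 3→0; π[7]=0 (border '')
j=8 s[j]='b': π[8]=1 (border 'b')
j=9 s[j]='a': k: 1→0; π[9]=0 (border '')
j=10 s[j]='a': π[10]=0 (border '')
j=11 s[j]='b': π[11]=1 (border 'b')
j=12 s[j]='b': π[12]=2 (border 'bb')
j=13 s[j]='a': π[13]=3 (border 'bba')
j=14 s[j]='a': k: 3→0; π[14]=0 (border '')
j=15 s[j]='b': π[15]=1 (border 'b')
j=16 s[j]='b': π[16]=2 (border 'bb')
j=17 s[j]='b': k: 2→1; π[17]=2 (border 'bb')
j=18 s[j]='a': π[18]=3 (border 'bba')
j=19 s[j]='b': π[19]=4 (border 'bbab')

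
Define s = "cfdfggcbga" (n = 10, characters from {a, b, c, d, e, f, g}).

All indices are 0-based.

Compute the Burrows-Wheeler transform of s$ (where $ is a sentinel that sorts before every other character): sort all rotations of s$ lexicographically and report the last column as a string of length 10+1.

agcg$fcdbgf

rank  rotation     last
    0  $cfdfggcbga  a
    1  a$cfdfggcbg  g
    2  bga$cfdfggc  c
    3  cbga$cfdfgg  g
    4  cfdfggcbga$  $
    5  dfggcbga$cf  f
    6  fdfggcbga$c  c
    7  fggcbga$cfd  d
    8  ga$cfdfggcb  b
    9  gcbga$cfdfg  g
   10  ggcbga$cfdf  f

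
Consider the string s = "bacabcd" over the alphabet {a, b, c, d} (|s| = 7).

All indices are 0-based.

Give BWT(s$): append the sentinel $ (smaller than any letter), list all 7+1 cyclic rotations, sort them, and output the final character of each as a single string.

rank  rotation  last
    0  $bacabcd  d
    1  abcd$bac  c
    2  acabcd$b  b
    3  bacabcd$  $
    4  bcd$baca  a
    5  cabcd$ba  a
    6  cd$bacab  b
    7  d$bacabc  c

dcb$aabc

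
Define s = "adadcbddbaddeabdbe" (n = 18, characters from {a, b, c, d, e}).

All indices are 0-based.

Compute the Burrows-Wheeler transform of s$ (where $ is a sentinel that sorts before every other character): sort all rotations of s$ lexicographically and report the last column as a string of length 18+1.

rank  rotation             last
    0  $adadcbddbaddeabdbe  e
    1  abdbe$adadcbddbadde  e
    2  adadcbddbaddeabdbe$  $
    3  adcbddbaddeabdbe$ad  d
    4  addeabdbe$adadcbddb  b
    5  baddeabdbe$adadcbdd  d
    6  bdbe$adadcbddbaddea  a
    7  bddbaddeabdbe$adadc  c
    8  be$adadcbddbaddeabd  d
    9  cbddbaddeabdbe$adad  d
   10  dadcbddbaddeabdbe$a  a
   11  dbaddeabdbe$adadcbd  d
   12  dbe$adadcbddbaddeab  b
   13  dcbddbaddeabdbe$ada  a
   14  ddbaddeabdbe$adadcb  b
   15  ddeabdbe$adadcbddba  a
   16  deabdbe$adadcbddbad  d
   17  e$adadcbddbaddeabdb  b
   18  eabdbe$adadcbddbadd  d

ee$dbdacddadbabadbd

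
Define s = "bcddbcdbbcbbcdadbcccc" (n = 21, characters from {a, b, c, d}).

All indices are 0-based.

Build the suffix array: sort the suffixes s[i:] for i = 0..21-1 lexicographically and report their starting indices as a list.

sorted suffixes:
  #0 SA[0]=14  'adbcccc'
  #1 SA[1]=7  'bbcbbcdadbcccc'
  #2 SA[2]=10  'bbcdadbcccc'
  #3 SA[3]=8  'bcbbcdadbcccc'
  #4 SA[4]=16  'bcccc'
  #5 SA[5]=11  'bcdadbcccc'
  #6 SA[6]=4  'bcdbbcbbcdadbcccc'
  #7 SA[7]=0  'bcddbcdbbcbbcdadbcccc'
  #8 SA[8]=20  'c'
  #9 SA[9]=9  'cbbcdadbcccc'
  #10 SA[10]=19  'cc'
  #11 SA[11]=18  'ccc'
  #12 SA[12]=17  'cccc'
  #13 SA[13]=12  'cdadbcccc'
  #14 SA[14]=5  'cdbbcbbcdadbcccc'
  #15 SA[15]=1  'cddbcdbbcbbcdadbcccc'
  #16 SA[16]=13  'dadbcccc'
  #17 SA[17]=6  'dbbcbbcdadbcccc'
  #18 SA[18]=15  'dbcccc'
  #19 SA[19]=3  'dbcdbbcbbcdadbcccc'
  #20 SA[20]=2  'ddbcdbbcbbcdadbcccc'

[14, 7, 10, 8, 16, 11, 4, 0, 20, 9, 19, 18, 17, 12, 5, 1, 13, 6, 15, 3, 2]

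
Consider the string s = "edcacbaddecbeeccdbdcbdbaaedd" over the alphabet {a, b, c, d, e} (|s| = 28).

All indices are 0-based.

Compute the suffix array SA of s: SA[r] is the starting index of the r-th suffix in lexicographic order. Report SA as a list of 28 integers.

rank→(start, suffix):
  0 → (23, 'aaedd')
  1 → (3, 'acbaddecbeeccdbdcbdbaaedd')
  2 → (6, 'addecbeeccdbdcbdbaaedd')
  3 → (24, 'aedd')
  4 → (22, 'baaedd')
  5 → (5, 'baddecbeeccdbdcbdbaaedd')
  6 → (20, 'bdbaaedd')
  7 → (17, 'bdcbdbaaedd')
  8 → (11, 'beeccdbdcbdbaaedd')
  9 → (2, 'cacbaddecbeeccdbdcbdbaaedd')
  10 → (4, 'cbaddecbeeccdbdcbdbaaedd')
  11 → (19, 'cbdbaaedd')
  12 → (10, 'cbeeccdbdcbdbaaedd')
  13 → (14, 'ccdbdcbdbaaedd')
  14 → (15, 'cdbdcbdbaaedd')
  15 → (27, 'd')
  16 → (21, 'dbaaedd')
  17 → (16, 'dbdcbdbaaedd')
  18 → (1, 'dcacbaddecbeeccdbdcbdbaaedd')
  19 → (18, 'dcbdbaaedd')
  20 → (26, 'dd')
  21 → (7, 'ddecbeeccdbdcbdbaaedd')
  22 → (8, 'decbeeccdbdcbdbaaedd')
  23 → (9, 'ecbeeccdbdcbdbaaedd')
  24 → (13, 'eccdbdcbdbaaedd')
  25 → (0, 'edcacbaddecbeeccdbdcbdbaaedd')
  26 → (25, 'edd')
  27 → (12, 'eeccdbdcbdbaaedd')

[23, 3, 6, 24, 22, 5, 20, 17, 11, 2, 4, 19, 10, 14, 15, 27, 21, 16, 1, 18, 26, 7, 8, 9, 13, 0, 25, 12]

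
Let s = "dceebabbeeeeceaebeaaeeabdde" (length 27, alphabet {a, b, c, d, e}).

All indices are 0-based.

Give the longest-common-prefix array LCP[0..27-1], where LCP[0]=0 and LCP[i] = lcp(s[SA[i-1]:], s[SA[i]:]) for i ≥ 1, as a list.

[0, 1, 2, 1, 2, 0, 1, 1, 1, 2, 0, 2, 0, 1, 1, 0, 1, 2, 2, 1, 2, 1, 1, 2, 2, 2, 3]

rank | idx | suffix
   0 |  18 | aaeeabdde
   1 |   5 | abbeeeeceaebeaaeeabdde
   2 |  22 | abdde
   3 |  14 | aebeaaeeabdde
   4 |  19 | aeeabdde
   5 |   4 | babbeeeeceaebeaaeeabdde
   6 |   6 | bbeeeeceaebeaaeeabdde
   7 |  23 | bdde
   8 |  16 | beaaeeabdde
   9 |   7 | beeeeceaebeaaeeabdde
  10 |  12 | ceaebeaaeeabdde
  11 |   1 | ceebabbeeeeceaebeaaeeabdde
  12 |   0 | dceebabbeeeeceaebeaaeeabdde
  13 |  24 | dde
  14 |  25 | de
  15 |  26 | e
  16 |  17 | eaaeeabdde
  17 |  21 | eabdde
  18 |  13 | eaebeaaeeabdde
  19 |   3 | ebabbeeeeceaebeaaeeabdde
  20 |  15 | ebeaaeeabdde
  21 |  11 | eceaebeaaeeabdde
  22 |  20 | eeabdde
  23 |   2 | eebabbeeeeceaebeaaeeabdde
  24 |  10 | eeceaebeaaeeabdde
  25 |   9 | eeeceaebeaaeeabdde
  26 |   8 | eeeeceaebeaaeeabdde

SA = [18, 5, 22, 14, 19, 4, 6, 23, 16, 7, 12, 1, 0, 24, 25, 26, 17, 21, 13, 3, 15, 11, 20, 2, 10, 9, 8]
rank  pair      lcp
   1  s[18:],s[5:]  1  'a'
   2  s[5:],s[22:]  2  'ab'
   3  s[22:],s[14:]  1  'a'
   4  s[14:],s[19:]  2  'ae'
   5  s[19:],s[4:]  0  ''
   6  s[4:],s[6:]  1  'b'
   7  s[6:],s[23:]  1  'b'
   8  s[23:],s[16:]  1  'b'
   9  s[16:],s[7:]  2  'be'
  10  s[7:],s[12:]  0  ''
  11  s[12:],s[1:]  2  'ce'
  12  s[1:],s[0:]  0  ''
  13  s[0:],s[24:]  1  'd'
  14  s[24:],s[25:]  1  'd'
  15  s[25:],s[26:]  0  ''
  16  s[26:],s[17:]  1  'e'
  17  s[17:],s[21:]  2  'ea'
  18  s[21:],s[13:]  2  'ea'
  19  s[13:],s[3:]  1  'e'
  20  s[3:],s[15:]  2  'eb'
  21  s[15:],s[11:]  1  'e'
  22  s[11:],s[20:]  1  'e'
  23  s[20:],s[2:]  2  'ee'
  24  s[2:],s[10:]  2  'ee'
  25  s[10:],s[9:]  2  'ee'
  26  s[9:],s[8:]  3  'eee'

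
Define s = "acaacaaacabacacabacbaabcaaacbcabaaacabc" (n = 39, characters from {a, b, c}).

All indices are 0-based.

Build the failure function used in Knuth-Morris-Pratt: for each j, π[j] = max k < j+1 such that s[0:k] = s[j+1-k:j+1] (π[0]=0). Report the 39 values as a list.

π[0] = 0
j=1 s[j]='c': π[1]=0 (border '')
j=2 s[j]='a': π[2]=1 (border 'a')
j=3 s[j]='a': k: 1→0; π[3]=1 (border 'a')
j=4 s[j]='c': π[4]=2 (border 'ac')
j=5 s[j]='a': π[5]=3 (border 'aca')
j=6 s[j]='a': π[6]=4 (border 'acaa')
j=7 s[j]='a': k: 4→1→0; π[7]=1 (border 'a')
j=8 s[j]='c': π[8]=2 (border 'ac')
j=9 s[j]='a': π[9]=3 (border 'aca')
j=10 s[j]='b': k: 3→1→0; π[10]=0 (border '')
j=11 s[j]='a': π[11]=1 (border 'a')
j=12 s[j]='c': π[12]=2 (border 'ac')
j=13 s[j]='a': π[13]=3 (border 'aca')
j=14 s[j]='c': k: 3→1; π[14]=2 (border 'ac')
j=15 s[j]='a': π[15]=3 (border 'aca')
j=16 s[j]='b': k: 3→1→0; π[16]=0 (border '')
j=17 s[j]='a': π[17]=1 (border 'a')
j=18 s[j]='c': π[18]=2 (border 'ac')
j=19 s[j]='b': k: 2→0; π[19]=0 (border '')
j=20 s[j]='a': π[20]=1 (border 'a')
j=21 s[j]='a': k: 1→0; π[21]=1 (border 'a')
j=22 s[j]='b': k: 1→0; π[22]=0 (border '')
j=23 s[j]='c': π[23]=0 (border '')
j=24 s[j]='a': π[24]=1 (border 'a')
j=25 s[j]='a': k: 1→0; π[25]=1 (border 'a')
j=26 s[j]='a': k: 1→0; π[26]=1 (border 'a')
j=27 s[j]='c': π[27]=2 (border 'ac')
j=28 s[j]='b': k: 2→0; π[28]=0 (border '')
j=29 s[j]='c': π[29]=0 (border '')
j=30 s[j]='a': π[30]=1 (border 'a')
j=31 s[j]='b': k: 1→0; π[31]=0 (border '')
j=32 s[j]='a': π[32]=1 (border 'a')
j=33 s[j]='a': k: 1→0; π[33]=1 (border 'a')
j=34 s[j]='a': k: 1→0; π[34]=1 (border 'a')
j=35 s[j]='c': π[35]=2 (border 'ac')
j=36 s[j]='a': π[36]=3 (border 'aca')
j=37 s[j]='b': k: 3→1→0; π[37]=0 (border '')
j=38 s[j]='c': π[38]=0 (border '')

[0, 0, 1, 1, 2, 3, 4, 1, 2, 3, 0, 1, 2, 3, 2, 3, 0, 1, 2, 0, 1, 1, 0, 0, 1, 1, 1, 2, 0, 0, 1, 0, 1, 1, 1, 2, 3, 0, 0]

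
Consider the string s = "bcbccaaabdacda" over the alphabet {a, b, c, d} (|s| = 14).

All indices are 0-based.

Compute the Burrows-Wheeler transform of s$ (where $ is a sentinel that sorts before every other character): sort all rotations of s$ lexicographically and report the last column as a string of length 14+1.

rank  rotation         last
    0  $bcbccaaabdacda  a
    1  a$bcbccaaabdacd  d
    2  aaabdacda$bcbcc  c
    3  aabdacda$bcbcca  a
    4  abdacda$bcbccaa  a
    5  acda$bcbccaaabd  d
    6  bcbccaaabdacda$  $
    7  bccaaabdacda$bc  c
    8  bdacda$bcbccaaa  a
    9  caaabdacda$bcbc  c
   10  cbccaaabdacda$b  b
   11  ccaaabdacda$bcb  b
   12  cda$bcbccaaabda  a
   13  da$bcbccaaabdac  c
   14  dacda$bcbccaaab  b

adcaad$cacbbacb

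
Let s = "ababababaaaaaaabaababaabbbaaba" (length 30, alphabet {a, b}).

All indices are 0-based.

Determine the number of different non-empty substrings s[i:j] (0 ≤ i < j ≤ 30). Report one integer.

sorted suffixes:
  #0 SA[0]=29  'a'
  #1 SA[1]=8  'aaaaaaabaababaabbbaaba'
  #2 SA[2]=9  'aaaaaabaababaabbbaaba'
  #3 SA[3]=10  'aaaaabaababaabbbaaba'
  #4 SA[4]=11  'aaaabaababaabbbaaba'
  #5 SA[5]=12  'aaabaababaabbbaaba'
  #6 SA[6]=26  'aaba'
  #7 SA[7]=13  'aabaababaabbbaaba'
  #8 SA[8]=16  'aababaabbbaaba'
  #9 SA[9]=21  'aabbbaaba'
  #10 SA[10]=27  'aba'
  #11 SA[11]=6  'abaaaaaaabaababaabbbaaba'
  #12 SA[12]=14  'abaababaabbbaaba'
  #13 SA[13]=19  'abaabbbaaba'
  #14 SA[14]=4  'ababaaaaaaabaababaabbbaaba'
  #15 SA[15]=17  'ababaabbbaaba'
  #16 SA[16]=2  'abababaaaaaaabaababaabbbaaba'
  #17 SA[17]=0  'ababababaaaaaaabaababaabbbaaba'
  #18 SA[18]=22  'abbbaaba'
  #19 SA[19]=28  'ba'
  #20 SA[20]=7  'baaaaaaabaababaabbbaaba'
  #21 SA[21]=25  'baaba'
  #22 SA[22]=15  'baababaabbbaaba'
  #23 SA[23]=20  'baabbbaaba'
  #24 SA[24]=5  'babaaaaaaabaababaabbbaaba'
  #25 SA[25]=18  'babaabbbaaba'
  #26 SA[26]=3  'bababaaaaaaabaababaabbbaaba'
  #27 SA[27]=1  'babababaaaaaaabaababaabbbaaba'
  #28 SA[28]=24  'bbaaba'
  #29 SA[29]=23  'bbbaaba'

SA = [29, 8, 9, 10, 11, 12, 26, 13, 16, 21, 27, 6, 14, 19, 4, 17, 2, 0, 22, 28, 7, 25, 15, 20, 5, 18, 3, 1, 24, 23]
rank  pair      lcp
   1  s[29:],s[8:]  1  'a'
   2  s[8:],s[9:]  6  'aaaaaa'
   3  s[9:],s[10:]  5  'aaaaa'
   4  s[10:],s[11:]  4  'aaaa'
   5  s[11:],s[12:]  3  'aaa'
   6  s[12:],s[26:]  2  'aa'
   7  s[26:],s[13:]  4  'aaba'
   8  s[13:],s[16:]  4  'aaba'
   9  s[16:],s[21:]  3  'aab'
  10  s[21:],s[27:]  1  'a'
  11  s[27:],s[6:]  3  'aba'
  12  s[6:],s[14:]  4  'abaa'
  13  s[14:],s[19:]  5  'abaab'
  14  s[19:],s[4:]  3  'aba'
  15  s[4:],s[17:]  6  'ababaa'
  16  s[17:],s[2:]  5  'ababa'
  17  s[2:],s[0:]  7  'abababa'
  18  s[0:],s[22:]  2  'ab'
  19  s[22:],s[28:]  0  ''
  20  s[28:],s[7:]  2  'ba'
  21  s[7:],s[25:]  3  'baa'
  22  s[25:],s[15:]  5  'baaba'
  23  s[15:],s[20:]  4  'baab'
  24  s[20:],s[5:]  2  'ba'
  25  s[5:],s[18:]  5  'babaa'
  26  s[18:],s[3:]  4  'baba'
  27  s[3:],s[1:]  6  'bababa'
  28  s[1:],s[24:]  1  'b'
  29  s[24:],s[23:]  2  'bb'

n(n+1)/2 = 30·31/2 = 465
Σ LCP = 0 + 1 + 6 + 5 + 4 + 3 + 2 + 4 + 4 + 3 + 1 + 3 + 4 + 5 + 3 + 6 + 5 + 7 + 2 + 0 + 2 + 3 + 5 + 4 + 2 + 5 + 4 + 6 + 1 + 2 = 102
distinct = 465 − 102 = 363

363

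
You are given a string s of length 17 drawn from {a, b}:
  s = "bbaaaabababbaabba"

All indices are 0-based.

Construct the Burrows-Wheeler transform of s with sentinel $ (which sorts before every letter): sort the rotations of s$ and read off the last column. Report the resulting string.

rank  rotation            last
    0  $bbaaaabababbaabba  a
    1  a$bbaaaabababbaabb  b
    2  aaaabababbaabba$bb  b
    3  aaabababbaabba$bba  a
    4  aabababbaabba$bbaa  a
    5  aabba$bbaaaabababb  b
    6  abababbaabba$bbaaa  a
    7  ababbaabba$bbaaaab  b
    8  abba$bbaaaabababba  a
    9  abbaabba$bbaaaabab  b
   10  ba$bbaaaabababbaab  b
   11  baaaabababbaabba$b  b
   12  baabba$bbaaaababab  b
   13  bababbaabba$bbaaaa  a
   14  babbaabba$bbaaaaba  a
   15  bba$bbaaaabababbaa  a
   16  bbaaaabababbaabba$  $
   17  bbaabba$bbaaaababa  a

abbaabababbbbaaa$a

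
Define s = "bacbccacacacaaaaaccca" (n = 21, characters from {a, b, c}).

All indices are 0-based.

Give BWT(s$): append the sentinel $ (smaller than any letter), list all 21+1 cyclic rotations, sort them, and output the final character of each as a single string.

accaaacccba$ccaaacacba

rank  rotation                last
    0  $bacbccacacacaaaaaccca  a
    1  a$bacbccacacacaaaaaccc  c
    2  aaaaaccca$bacbccacacac  c
    3  aaaaccca$bacbccacacaca  a
    4  aaaccca$bacbccacacacaa  a
    5  aaccca$bacbccacacacaaa  a
    6  acaaaaaccca$bacbccacac  c
    7  acacaaaaaccca$bacbccac  c
    8  acacacaaaaaccca$bacbcc  c
    9  acbccacacacaaaaaccca$b  b
   10  accca$bacbccacacacaaaa  a
   11  bacbccacacacaaaaaccca$  $
   12  bccacacacaaaaaccca$bac  c
   13  ca$bacbccacacacaaaaacc  c
   14  caaaaaccca$bacbccacaca  a
   15  cacaaaaaccca$bacbccaca  a
   16  cacacaaaaaccca$bacbcca  a
   17  cacacacaaaaaccca$bacbc  c
   18  cbccacacacaaaaaccca$ba  a
   19  cca$bacbccacacacaaaaac  c
   20  ccacacacaaaaaccca$bacb  b
   21  ccca$bacbccacacacaaaaa  a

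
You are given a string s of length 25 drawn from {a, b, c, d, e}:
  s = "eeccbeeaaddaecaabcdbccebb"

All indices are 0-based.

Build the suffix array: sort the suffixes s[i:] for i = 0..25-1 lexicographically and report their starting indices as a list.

rank→(start, suffix):
  0 → (14, 'aabcdbccebb')
  1 → (7, 'aaddaecaabcdbccebb')
  2 → (15, 'abcdbccebb')
  3 → (8, 'addaecaabcdbccebb')
  4 → (11, 'aecaabcdbccebb')
  5 → (24, 'b')
  6 → (23, 'bb')
  7 → (19, 'bccebb')
  8 → (16, 'bcdbccebb')
  9 → (4, 'beeaaddaecaabcdbccebb')
  10 → (13, 'caabcdbccebb')
  11 → (3, 'cbeeaaddaecaabcdbccebb')
  12 → (2, 'ccbeeaaddaecaabcdbccebb')
  13 → (20, 'ccebb')
  14 → (17, 'cdbccebb')
  15 → (21, 'cebb')
  16 → (10, 'daecaabcdbccebb')
  17 → (18, 'dbccebb')
  18 → (9, 'ddaecaabcdbccebb')
  19 → (6, 'eaaddaecaabcdbccebb')
  20 → (22, 'ebb')
  21 → (12, 'ecaabcdbccebb')
  22 → (1, 'eccbeeaaddaecaabcdbccebb')
  23 → (5, 'eeaaddaecaabcdbccebb')
  24 → (0, 'eeccbeeaaddaecaabcdbccebb')

[14, 7, 15, 8, 11, 24, 23, 19, 16, 4, 13, 3, 2, 20, 17, 21, 10, 18, 9, 6, 22, 12, 1, 5, 0]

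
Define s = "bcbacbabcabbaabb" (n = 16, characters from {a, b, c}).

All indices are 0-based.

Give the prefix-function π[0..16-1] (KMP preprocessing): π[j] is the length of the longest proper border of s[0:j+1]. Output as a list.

π[0] = 0
j=1 s[j]='c': π[1]=0 (border '')
j=2 s[j]='b': π[2]=1 (border 'b')
j=3 s[j]='a': k: 1→0; π[3]=0 (border '')
j=4 s[j]='c': π[4]=0 (border '')
j=5 s[j]='b': π[5]=1 (border 'b')
j=6 s[j]='a': k: 1→0; π[6]=0 (border '')
j=7 s[j]='b': π[7]=1 (border 'b')
j=8 s[j]='c': π[8]=2 (border 'bc')
j=9 s[j]='a': k: 2→0; π[9]=0 (border '')
j=10 s[j]='b': π[10]=1 (border 'b')
j=11 s[j]='b': k: 1→0; π[11]=1 (border 'b')
j=12 s[j]='a': k: 1→0; π[12]=0 (border '')
j=13 s[j]='a': π[13]=0 (border '')
j=14 s[j]='b': π[14]=1 (border 'b')
j=15 s[j]='b': k: 1→0; π[15]=1 (border 'b')

[0, 0, 1, 0, 0, 1, 0, 1, 2, 0, 1, 1, 0, 0, 1, 1]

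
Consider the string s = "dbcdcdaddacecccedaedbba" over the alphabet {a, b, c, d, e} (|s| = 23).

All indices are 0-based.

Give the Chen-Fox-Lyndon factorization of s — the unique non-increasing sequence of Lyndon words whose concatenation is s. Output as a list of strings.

emit factor 1: 'd' (i=0, period=1)
emit factor 2: 'bcdcd' (i=1, period=5)
emit factor 3: 'add' (i=6, period=3)
emit factor 4: 'acecccedaedbb' (i=9, period=13)
emit factor 5: 'a' (i=22, period=1)

["d", "bcdcd", "add", "acecccedaedbb", "a"]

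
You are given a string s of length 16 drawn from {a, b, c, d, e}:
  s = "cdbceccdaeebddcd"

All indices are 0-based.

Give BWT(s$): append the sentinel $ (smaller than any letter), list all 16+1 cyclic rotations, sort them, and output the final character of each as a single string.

rank  rotation           last
    0  $cdbceccdaeebddcd  d
    1  aeebddcd$cdbceccd  d
    2  bceccdaeebddcd$cd  d
    3  bddcd$cdbceccdaee  e
    4  ccdaeebddcd$cdbce  e
    5  cd$cdbceccdaeebdd  d
    6  cdaeebddcd$cdbcec  c
    7  cdbceccdaeebddcd$  $
    8  ceccdaeebddcd$cdb  b
    9  d$cdbceccdaeebddc  c
   10  daeebddcd$cdbcecc  c
   11  dbceccdaeebddcd$c  c
   12  dcd$cdbceccdaeebd  d
   13  ddcd$cdbceccdaeeb  b
   14  ebddcd$cdbceccdae  e
   15  eccdaeebddcd$cdbc  c
   16  eebddcd$cdbceccda  a

dddeedc$bcccdbeca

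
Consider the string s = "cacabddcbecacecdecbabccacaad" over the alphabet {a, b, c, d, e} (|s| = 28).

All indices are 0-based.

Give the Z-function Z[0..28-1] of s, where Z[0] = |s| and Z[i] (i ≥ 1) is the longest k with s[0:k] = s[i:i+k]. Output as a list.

[28, 0, 2, 0, 0, 0, 0, 1, 0, 0, 3, 0, 1, 0, 1, 0, 0, 1, 0, 0, 0, 1, 4, 0, 2, 0, 0, 0]

Z[0]=28
i=1: outside box; Z[1]=0
i=2: outside box; Z[2]=2 scan→box=[2,4)
i=3: min(r-i=1, Z[1]=0)=0; Z[3]=0
i=4: outside box; Z[4]=0
i=5: outside box; Z[5]=0
i=6: outside box; Z[6]=0
i=7: outside box; Z[7]=1 scan→box=[7,8)
i=8: outside box; Z[8]=0
i=9: outside box; Z[9]=0
i=10: outside box; Z[10]=3 scan→box=[10,13)
i=11: min(r-i=2, Z[1]=0)=0; Z[11]=0
i=12: min(r-i=1, Z[2]=2)=1; Z[12]=1
i=13: outside box; Z[13]=0
i=14: outside box; Z[14]=1 scan→box=[14,15)
i=15: outside box; Z[15]=0
i=16: outside box; Z[16]=0
i=17: outside box; Z[17]=1 scan→box=[17,18)
i=18: outside box; Z[18]=0
i=19: outside box; Z[19]=0
i=20: outside box; Z[20]=0
i=21: outside box; Z[21]=1 scan→box=[21,22)
i=22: outside box; Z[22]=4 scan→box=[22,26)
i=23: min(r-i=3, Z[1]=0)=0; Z[23]=0
i=24: min(r-i=2, Z[2]=2)=2; Z[24]=2
i=25: min(r-i=1, Z[3]=0)=0; Z[25]=0
i=26: outside box; Z[26]=0
i=27: outside box; Z[27]=0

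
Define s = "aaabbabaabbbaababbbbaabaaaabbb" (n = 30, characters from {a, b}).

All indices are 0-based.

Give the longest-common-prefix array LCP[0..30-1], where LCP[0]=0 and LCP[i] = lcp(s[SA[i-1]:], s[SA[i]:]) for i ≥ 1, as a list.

[0, 3, 5, 2, 4, 3, 4, 5, 1, 4, 3, 2, 3, 4, 4, 0, 1, 3, 5, 4, 2, 3, 1, 2, 6, 3, 2, 3, 7, 3]

sorted suffixes:
  #0 SA[0]=23  'aaaabbb'
  #1 SA[1]=0  'aaabbabaabbbaababbbbaabaaaabbb'
  #2 SA[2]=24  'aaabbb'
  #3 SA[3]=20  'aabaaaabbb'
  #4 SA[4]=12  'aababbbbaabaaaabbb'
  #5 SA[5]=1  'aabbabaabbbaababbbbaabaaaabbb'
  #6 SA[6]=25  'aabbb'
  #7 SA[7]=7  'aabbbaababbbbaabaaaabbb'
  #8 SA[8]=21  'abaaaabbb'
  #9 SA[9]=5  'abaabbbaababbbbaabaaaabbb'
  #10 SA[10]=13  'ababbbbaabaaaabbb'
  #11 SA[11]=2  'abbabaabbbaababbbbaabaaaabbb'
  #12 SA[12]=26  'abbb'
  #13 SA[13]=8  'abbbaababbbbaabaaaabbb'
  #14 SA[14]=15  'abbbbaabaaaabbb'
  #15 SA[15]=29  'b'
  #16 SA[16]=22  'baaaabbb'
  #17 SA[17]=19  'baabaaaabbb'
  #18 SA[18]=11  'baababbbbaabaaaabbb'
  #19 SA[19]=6  'baabbbaababbbbaabaaaabbb'
  #20 SA[20]=4  'babaabbbaababbbbaabaaaabbb'
  #21 SA[21]=14  'babbbbaabaaaabbb'
  #22 SA[22]=28  'bb'
  #23 SA[23]=18  'bbaabaaaabbb'
  #24 SA[24]=10  'bbaababbbbaabaaaabbb'
  #25 SA[25]=3  'bbabaabbbaababbbbaabaaaabbb'
  #26 SA[26]=27  'bbb'
  #27 SA[27]=17  'bbbaabaaaabbb'
  #28 SA[28]=9  'bbbaababbbbaabaaaabbb'
  #29 SA[29]=16  'bbbbaabaaaabbb'

SA = [23, 0, 24, 20, 12, 1, 25, 7, 21, 5, 13, 2, 26, 8, 15, 29, 22, 19, 11, 6, 4, 14, 28, 18, 10, 3, 27, 17, 9, 16]
[i] adj suffixes → lcp
  [1] 23/0 → 3 ('aaa')
  [2] 0/24 → 5 ('aaabb')
  [3] 24/20 → 2 ('aa')
  [4] 20/12 → 4 ('aaba')
  [5] 12/1 → 3 ('aab')
  [6] 1/25 → 4 ('aabb')
  [7] 25/7 → 5 ('aabbb')
  [8] 7/21 → 1 ('a')
  [9] 21/5 → 4 ('abaa')
  [10] 5/13 → 3 ('aba')
  [11] 13/2 → 2 ('ab')
  [12] 2/26 → 3 ('abb')
  [13] 26/8 → 4 ('abbb')
  [14] 8/15 → 4 ('abbb')
  [15] 15/29 → 0 ('')
  [16] 29/22 → 1 ('b')
  [17] 22/19 → 3 ('baa')
  [18] 19/11 → 5 ('baaba')
  [19] 11/6 → 4 ('baab')
  [20] 6/4 → 2 ('ba')
  [21] 4/14 → 3 ('bab')
  [22] 14/28 → 1 ('b')
  [23] 28/18 → 2 ('bb')
  [24] 18/10 → 6 ('bbaaba')
  [25] 10/3 → 3 ('bba')
  [26] 3/27 → 2 ('bb')
  [27] 27/17 → 3 ('bbb')
  [28] 17/9 → 7 ('bbbaaba')
  [29] 9/16 → 3 ('bbb')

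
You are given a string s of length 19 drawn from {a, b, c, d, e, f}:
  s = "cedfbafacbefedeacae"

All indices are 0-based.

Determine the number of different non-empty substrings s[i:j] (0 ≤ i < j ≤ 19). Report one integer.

sorted suffixes:
  #0 SA[0]=15  'acae'
  #1 SA[1]=7  'acbefedeacae'
  #2 SA[2]=17  'ae'
  #3 SA[3]=5  'afacbefedeacae'
  #4 SA[4]=4  'bafacbefedeacae'
  #5 SA[5]=9  'befedeacae'
  #6 SA[6]=16  'cae'
  #7 SA[7]=8  'cbefedeacae'
  #8 SA[8]=0  'cedfbafacbefedeacae'
  #9 SA[9]=13  'deacae'
  #10 SA[10]=2  'dfbafacbefedeacae'
  #11 SA[11]=18  'e'
  #12 SA[12]=14  'eacae'
  #13 SA[13]=12  'edeacae'
  #14 SA[14]=1  'edfbafacbefedeacae'
  #15 SA[15]=10  'efedeacae'
  #16 SA[16]=6  'facbefedeacae'
  #17 SA[17]=3  'fbafacbefedeacae'
  #18 SA[18]=11  'fedeacae'

SA = [15, 7, 17, 5, 4, 9, 16, 8, 0, 13, 2, 18, 14, 12, 1, 10, 6, 3, 11]
rank  pair      lcp
   1  s[15:],s[7:]  2  'ac'
   2  s[7:],s[17:]  1  'a'
   3  s[17:],s[5:]  1  'a'
   4  s[5:],s[4:]  0  ''
   5  s[4:],s[9:]  1  'b'
   6  s[9:],s[16:]  0  ''
   7  s[16:],s[8:]  1  'c'
   8  s[8:],s[0:]  1  'c'
   9  s[0:],s[13:]  0  ''
  10  s[13:],s[2:]  1  'd'
  11  s[2:],s[18:]  0  ''
  12  s[18:],s[14:]  1  'e'
  13  s[14:],s[12:]  1  'e'
  14  s[12:],s[1:]  2  'ed'
  15  s[1:],s[10:]  1  'e'
  16  s[10:],s[6:]  0  ''
  17  s[6:],s[3:]  1  'f'
  18  s[3:],s[11:]  1  'f'

n(n+1)/2 = 19·20/2 = 190
Σ LCP = 0 + 2 + 1 + 1 + 0 + 1 + 0 + 1 + 1 + 0 + 1 + 0 + 1 + 1 + 2 + 1 + 0 + 1 + 1 = 15
distinct = 190 − 15 = 175

175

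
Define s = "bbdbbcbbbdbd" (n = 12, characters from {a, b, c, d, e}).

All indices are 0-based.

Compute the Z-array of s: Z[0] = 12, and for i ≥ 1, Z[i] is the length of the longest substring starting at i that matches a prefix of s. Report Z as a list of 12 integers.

Z[0]=12
i=1: outside box; Z[1]=1 scan→box=[1,2)
i=2: outside box; Z[2]=0
i=3: outside box; Z[3]=2 scan→box=[3,5)
i=4: min(r-i=1, Z[1]=1)=1; Z[4]=1
i=5: outside box; Z[5]=0
i=6: outside box; Z[6]=2 scan→box=[6,8)
i=7: min(r-i=1, Z[1]=1)=1; Z[7]=4 scan→box=[7,11)
i=8: min(r-i=3, Z[1]=1)=1; Z[8]=1
i=9: min(r-i=2, Z[2]=0)=0; Z[9]=0
i=10: min(r-i=1, Z[3]=2)=1; Z[10]=1
i=11: outside box; Z[11]=0

[12, 1, 0, 2, 1, 0, 2, 4, 1, 0, 1, 0]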